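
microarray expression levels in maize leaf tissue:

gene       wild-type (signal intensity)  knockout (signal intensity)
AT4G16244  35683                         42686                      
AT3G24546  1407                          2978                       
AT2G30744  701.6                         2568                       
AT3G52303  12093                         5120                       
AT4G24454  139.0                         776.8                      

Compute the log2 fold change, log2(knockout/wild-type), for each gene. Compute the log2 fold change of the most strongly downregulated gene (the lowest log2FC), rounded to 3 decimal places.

log2(42686/35683) = 0.259  (AT4G16244)
log2(2978/1407) = 1.082  (AT3G24546)
log2(2568/701.6) = 1.872  (AT2G30744)
log2(5120/12093) = -1.240  (AT3G52303)
log2(776.8/139.0) = 2.482  (AT4G24454)
AT3G52303 is most strongly downregulated.

-1.240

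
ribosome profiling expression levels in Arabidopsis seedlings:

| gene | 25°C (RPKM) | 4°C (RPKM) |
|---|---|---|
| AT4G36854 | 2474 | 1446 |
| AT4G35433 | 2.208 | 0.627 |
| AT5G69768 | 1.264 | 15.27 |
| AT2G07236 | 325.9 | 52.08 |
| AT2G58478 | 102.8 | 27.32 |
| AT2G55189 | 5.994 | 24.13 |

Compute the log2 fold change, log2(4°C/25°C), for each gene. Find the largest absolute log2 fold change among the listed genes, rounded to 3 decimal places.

3.595

log2(1446/2474) = -0.775  (AT4G36854)
log2(0.627/2.208) = -1.816  (AT4G35433)
log2(15.27/1.264) = 3.595  (AT5G69768)
log2(52.08/325.9) = -2.646  (AT2G07236)
log2(27.32/102.8) = -1.912  (AT2G58478)
log2(24.13/5.994) = 2.009  (AT2G55189)
The largest magnitude belongs to AT5G69768.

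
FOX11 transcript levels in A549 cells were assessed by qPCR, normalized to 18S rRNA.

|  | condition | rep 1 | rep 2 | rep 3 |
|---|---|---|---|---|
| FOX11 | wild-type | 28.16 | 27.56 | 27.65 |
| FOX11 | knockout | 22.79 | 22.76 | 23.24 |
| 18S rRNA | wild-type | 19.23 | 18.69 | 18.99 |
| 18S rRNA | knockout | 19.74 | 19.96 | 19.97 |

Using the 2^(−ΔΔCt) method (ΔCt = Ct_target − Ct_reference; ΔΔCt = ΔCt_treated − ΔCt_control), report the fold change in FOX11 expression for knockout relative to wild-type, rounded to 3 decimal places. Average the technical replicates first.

54.948

Mean Ct: FOX11 wild-type 27.790; FOX11 knockout 22.930; 18S rRNA wild-type 18.970; 18S rRNA knockout 19.890
ΔCt(wild-type) = 27.790 − 18.970 = 8.820
ΔCt(knockout) = 22.930 − 19.890 = 3.040
ΔΔCt = 3.040 − 8.820 = -5.780
Fold change = 2^(−(-5.780)) = 2^5.780 = 54.9482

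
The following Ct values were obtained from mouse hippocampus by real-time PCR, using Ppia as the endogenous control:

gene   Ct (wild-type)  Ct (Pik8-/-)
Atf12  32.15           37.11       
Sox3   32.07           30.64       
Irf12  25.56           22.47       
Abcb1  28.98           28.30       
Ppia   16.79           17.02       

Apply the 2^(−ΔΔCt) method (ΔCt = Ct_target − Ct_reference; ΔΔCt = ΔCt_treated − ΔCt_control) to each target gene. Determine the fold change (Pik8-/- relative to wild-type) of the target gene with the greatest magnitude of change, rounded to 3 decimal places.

Atf12: ΔΔCt = (37.11−17.02) − (32.15−16.79) = 20.09 − 15.36 = 4.73; fold change = 2^-4.73 = 0.038
Sox3: ΔΔCt = (30.64−17.02) − (32.07−16.79) = 13.62 − 15.28 = -1.66; fold change = 2^1.66 = 3.160
Irf12: ΔΔCt = (22.47−17.02) − (25.56−16.79) = 5.45 − 8.77 = -3.32; fold change = 2^3.32 = 9.987
Abcb1: ΔΔCt = (28.30−17.02) − (28.98−16.79) = 11.28 − 12.19 = -0.91; fold change = 2^0.91 = 1.879
Atf12 has the largest |ΔΔCt| = 4.73.

0.038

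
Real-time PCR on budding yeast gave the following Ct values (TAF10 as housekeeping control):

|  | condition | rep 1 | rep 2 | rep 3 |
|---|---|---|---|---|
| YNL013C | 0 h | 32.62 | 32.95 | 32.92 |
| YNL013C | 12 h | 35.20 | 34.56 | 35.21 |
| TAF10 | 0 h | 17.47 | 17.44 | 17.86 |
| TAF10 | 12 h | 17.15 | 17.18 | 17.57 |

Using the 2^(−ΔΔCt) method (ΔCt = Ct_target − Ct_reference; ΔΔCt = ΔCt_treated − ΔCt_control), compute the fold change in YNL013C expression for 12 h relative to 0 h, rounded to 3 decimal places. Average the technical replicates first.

0.183

Mean Ct: YNL013C 0 h 32.830; YNL013C 12 h 34.990; TAF10 0 h 17.590; TAF10 12 h 17.300
ΔCt(0 h) = 32.830 − 17.590 = 15.240
ΔCt(12 h) = 34.990 − 17.300 = 17.690
ΔΔCt = 17.690 − 15.240 = 2.450
Fold change = 2^(−2.450) = 0.1830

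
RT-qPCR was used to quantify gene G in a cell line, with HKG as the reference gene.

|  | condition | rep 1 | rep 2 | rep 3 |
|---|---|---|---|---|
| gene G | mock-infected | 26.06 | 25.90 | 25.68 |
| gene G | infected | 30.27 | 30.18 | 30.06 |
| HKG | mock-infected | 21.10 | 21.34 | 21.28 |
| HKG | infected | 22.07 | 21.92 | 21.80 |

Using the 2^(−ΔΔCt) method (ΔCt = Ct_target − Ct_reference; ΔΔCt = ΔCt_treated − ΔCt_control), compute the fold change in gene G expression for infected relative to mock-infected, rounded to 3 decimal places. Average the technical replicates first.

Mean Ct: gene G mock-infected 25.880; gene G infected 30.170; HKG mock-infected 21.240; HKG infected 21.930
ΔCt(mock-infected) = 25.880 − 21.240 = 4.640
ΔCt(infected) = 30.170 − 21.930 = 8.240
ΔΔCt = 8.240 − 4.640 = 3.600
Fold change = 2^(−3.600) = 0.0825

0.082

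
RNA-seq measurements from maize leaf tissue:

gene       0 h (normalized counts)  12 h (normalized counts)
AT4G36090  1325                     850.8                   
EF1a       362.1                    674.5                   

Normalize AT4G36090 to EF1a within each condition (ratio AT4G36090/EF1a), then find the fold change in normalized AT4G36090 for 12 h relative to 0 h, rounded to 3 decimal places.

AT4G36090/EF1a (0 h) = 1325 / 362.1 = 3.6592
AT4G36090/EF1a (12 h) = 850.8 / 674.5 = 1.2614
Fold change = 1.2614 / 3.6592 = 0.3447

0.345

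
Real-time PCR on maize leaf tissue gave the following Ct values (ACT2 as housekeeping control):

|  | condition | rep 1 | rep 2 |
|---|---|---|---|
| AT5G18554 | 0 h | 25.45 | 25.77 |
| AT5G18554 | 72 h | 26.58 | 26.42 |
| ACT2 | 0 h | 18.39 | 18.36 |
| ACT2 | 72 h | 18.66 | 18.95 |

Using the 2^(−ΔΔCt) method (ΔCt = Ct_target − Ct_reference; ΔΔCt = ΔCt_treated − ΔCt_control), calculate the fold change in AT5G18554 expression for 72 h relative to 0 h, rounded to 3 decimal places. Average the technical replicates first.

0.727

Mean Ct: AT5G18554 0 h 25.610; AT5G18554 72 h 26.500; ACT2 0 h 18.375; ACT2 72 h 18.805
ΔCt(0 h) = 25.610 − 18.375 = 7.235
ΔCt(72 h) = 26.500 − 18.805 = 7.695
ΔΔCt = 7.695 − 7.235 = 0.460
Fold change = 2^(−0.460) = 0.7270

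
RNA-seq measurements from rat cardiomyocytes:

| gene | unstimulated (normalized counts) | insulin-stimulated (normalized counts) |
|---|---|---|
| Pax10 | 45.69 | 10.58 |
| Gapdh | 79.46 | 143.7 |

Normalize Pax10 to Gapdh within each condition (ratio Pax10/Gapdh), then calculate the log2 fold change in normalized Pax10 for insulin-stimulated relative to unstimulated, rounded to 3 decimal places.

-2.965

Pax10/Gapdh (unstimulated) = 45.69 / 79.46 = 0.57501
Pax10/Gapdh (insulin-stimulated) = 10.58 / 143.7 = 0.073626
Fold change = 0.073626 / 0.57501 = 0.1280
log2(0.1280) = -2.9653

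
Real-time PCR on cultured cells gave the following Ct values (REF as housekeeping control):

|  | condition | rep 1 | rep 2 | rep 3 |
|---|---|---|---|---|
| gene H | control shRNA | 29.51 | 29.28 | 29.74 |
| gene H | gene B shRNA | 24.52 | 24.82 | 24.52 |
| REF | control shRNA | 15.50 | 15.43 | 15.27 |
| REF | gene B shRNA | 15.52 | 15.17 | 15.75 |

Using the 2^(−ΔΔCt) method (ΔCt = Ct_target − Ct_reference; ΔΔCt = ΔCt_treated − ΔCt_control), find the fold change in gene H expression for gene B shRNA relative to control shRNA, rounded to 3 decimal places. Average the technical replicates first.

Mean Ct: gene H control shRNA 29.510; gene H gene B shRNA 24.620; REF control shRNA 15.400; REF gene B shRNA 15.480
ΔCt(control shRNA) = 29.510 − 15.400 = 14.110
ΔCt(gene B shRNA) = 24.620 − 15.480 = 9.140
ΔΔCt = 9.140 − 14.110 = -4.970
Fold change = 2^(−(-4.970)) = 2^4.970 = 31.3414

31.341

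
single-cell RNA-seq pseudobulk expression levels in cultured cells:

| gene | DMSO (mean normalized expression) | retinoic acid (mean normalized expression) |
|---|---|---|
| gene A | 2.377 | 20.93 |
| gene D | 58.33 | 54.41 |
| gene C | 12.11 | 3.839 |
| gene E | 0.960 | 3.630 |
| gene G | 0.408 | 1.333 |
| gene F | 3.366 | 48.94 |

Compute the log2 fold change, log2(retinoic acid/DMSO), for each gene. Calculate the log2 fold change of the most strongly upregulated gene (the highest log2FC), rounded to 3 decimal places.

3.862

log2(20.93/2.377) = 3.138  (gene A)
log2(54.41/58.33) = -0.100  (gene D)
log2(3.839/12.11) = -1.657  (gene C)
log2(3.630/0.960) = 1.919  (gene E)
log2(1.333/0.408) = 1.708  (gene G)
log2(48.94/3.366) = 3.862  (gene F)
gene F is most strongly upregulated.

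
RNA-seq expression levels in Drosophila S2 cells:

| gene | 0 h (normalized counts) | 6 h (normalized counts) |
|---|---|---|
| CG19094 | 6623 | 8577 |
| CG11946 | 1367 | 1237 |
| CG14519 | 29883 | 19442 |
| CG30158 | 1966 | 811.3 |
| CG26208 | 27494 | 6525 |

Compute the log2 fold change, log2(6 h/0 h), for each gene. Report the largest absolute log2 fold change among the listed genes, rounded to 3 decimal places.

2.075

log2(8577/6623) = 0.373  (CG19094)
log2(1237/1367) = -0.144  (CG11946)
log2(19442/29883) = -0.620  (CG14519)
log2(811.3/1966) = -1.277  (CG30158)
log2(6525/27494) = -2.075  (CG26208)
The largest magnitude belongs to CG26208.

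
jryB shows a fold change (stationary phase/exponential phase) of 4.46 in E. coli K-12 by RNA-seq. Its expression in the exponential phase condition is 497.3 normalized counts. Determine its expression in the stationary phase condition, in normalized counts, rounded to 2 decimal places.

stationary phase expression = 497.3 × 4.46 = 2217.96

2217.96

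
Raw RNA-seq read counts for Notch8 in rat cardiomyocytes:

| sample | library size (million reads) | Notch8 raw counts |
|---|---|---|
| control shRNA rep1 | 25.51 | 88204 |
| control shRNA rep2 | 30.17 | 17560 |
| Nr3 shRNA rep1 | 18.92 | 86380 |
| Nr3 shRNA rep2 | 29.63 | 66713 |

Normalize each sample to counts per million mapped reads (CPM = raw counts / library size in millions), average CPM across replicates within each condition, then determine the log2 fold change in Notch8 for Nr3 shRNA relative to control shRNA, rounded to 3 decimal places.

CPM(control shRNA rep1) = 88204 / 25.51 = 3457.6245
CPM(control shRNA rep2) = 17560 / 30.17 = 582.0351
CPM(Nr3 shRNA rep1) = 86380 / 18.92 = 4565.5391
CPM(Nr3 shRNA rep2) = 66713 / 29.63 = 2251.5356
mean CPM(control shRNA) = 2019.8298; mean CPM(Nr3 shRNA) = 3408.5374
Fold change = 3408.5374 / 2019.8298 = 1.68754
log2(1.68754) = 0.7549

0.755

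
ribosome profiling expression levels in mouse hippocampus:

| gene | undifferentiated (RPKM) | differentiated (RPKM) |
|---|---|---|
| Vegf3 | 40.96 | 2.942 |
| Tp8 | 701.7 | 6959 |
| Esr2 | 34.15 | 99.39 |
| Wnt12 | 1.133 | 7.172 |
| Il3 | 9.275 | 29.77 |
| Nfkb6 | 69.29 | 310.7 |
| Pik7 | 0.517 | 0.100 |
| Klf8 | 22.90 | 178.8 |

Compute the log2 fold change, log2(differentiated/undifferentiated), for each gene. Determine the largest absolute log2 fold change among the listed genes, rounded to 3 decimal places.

3.799

log2(2.942/40.96) = -3.799  (Vegf3)
log2(6959/701.7) = 3.310  (Tp8)
log2(99.39/34.15) = 1.541  (Esr2)
log2(7.172/1.133) = 2.662  (Wnt12)
log2(29.77/9.275) = 1.682  (Il3)
log2(310.7/69.29) = 2.165  (Nfkb6)
log2(0.100/0.517) = -2.370  (Pik7)
log2(178.8/22.90) = 2.965  (Klf8)
The largest magnitude belongs to Vegf3.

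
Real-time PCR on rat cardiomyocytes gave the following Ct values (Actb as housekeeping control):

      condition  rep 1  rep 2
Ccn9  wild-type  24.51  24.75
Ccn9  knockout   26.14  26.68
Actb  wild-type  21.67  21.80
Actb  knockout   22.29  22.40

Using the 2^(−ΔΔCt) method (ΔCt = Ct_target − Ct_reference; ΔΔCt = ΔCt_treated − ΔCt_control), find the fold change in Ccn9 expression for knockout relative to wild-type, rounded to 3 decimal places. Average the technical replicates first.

0.444

Mean Ct: Ccn9 wild-type 24.630; Ccn9 knockout 26.410; Actb wild-type 21.735; Actb knockout 22.345
ΔCt(wild-type) = 24.630 − 21.735 = 2.895
ΔCt(knockout) = 26.410 − 22.345 = 4.065
ΔΔCt = 4.065 − 2.895 = 1.170
Fold change = 2^(−1.170) = 0.4444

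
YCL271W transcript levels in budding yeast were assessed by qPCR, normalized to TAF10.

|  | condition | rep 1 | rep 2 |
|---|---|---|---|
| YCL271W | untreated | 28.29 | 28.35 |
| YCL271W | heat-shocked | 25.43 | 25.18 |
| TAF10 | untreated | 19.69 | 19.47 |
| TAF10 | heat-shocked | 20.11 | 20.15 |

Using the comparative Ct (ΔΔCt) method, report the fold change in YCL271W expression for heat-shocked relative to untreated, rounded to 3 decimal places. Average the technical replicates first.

Mean Ct: YCL271W untreated 28.320; YCL271W heat-shocked 25.305; TAF10 untreated 19.580; TAF10 heat-shocked 20.130
ΔCt(untreated) = 28.320 − 19.580 = 8.740
ΔCt(heat-shocked) = 25.305 − 20.130 = 5.175
ΔΔCt = 5.175 − 8.740 = -3.565
Fold change = 2^(−(-3.565)) = 2^3.565 = 11.8351

11.835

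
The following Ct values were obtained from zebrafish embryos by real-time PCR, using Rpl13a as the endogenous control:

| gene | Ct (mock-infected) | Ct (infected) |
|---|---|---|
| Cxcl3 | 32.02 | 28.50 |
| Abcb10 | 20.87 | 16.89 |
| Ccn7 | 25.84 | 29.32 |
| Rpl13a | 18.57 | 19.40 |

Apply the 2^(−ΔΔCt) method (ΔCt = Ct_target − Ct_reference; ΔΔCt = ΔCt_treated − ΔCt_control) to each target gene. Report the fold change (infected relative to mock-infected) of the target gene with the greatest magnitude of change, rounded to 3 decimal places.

28.051

Cxcl3: ΔΔCt = (28.50−19.40) − (32.02−18.57) = 9.10 − 13.45 = -4.35; fold change = 2^4.35 = 20.393
Abcb10: ΔΔCt = (16.89−19.40) − (20.87−18.57) = -2.51 − 2.30 = -4.81; fold change = 2^4.81 = 28.051
Ccn7: ΔΔCt = (29.32−19.40) − (25.84−18.57) = 9.92 − 7.27 = 2.65; fold change = 2^-2.65 = 0.159
Abcb10 has the largest |ΔΔCt| = 4.81.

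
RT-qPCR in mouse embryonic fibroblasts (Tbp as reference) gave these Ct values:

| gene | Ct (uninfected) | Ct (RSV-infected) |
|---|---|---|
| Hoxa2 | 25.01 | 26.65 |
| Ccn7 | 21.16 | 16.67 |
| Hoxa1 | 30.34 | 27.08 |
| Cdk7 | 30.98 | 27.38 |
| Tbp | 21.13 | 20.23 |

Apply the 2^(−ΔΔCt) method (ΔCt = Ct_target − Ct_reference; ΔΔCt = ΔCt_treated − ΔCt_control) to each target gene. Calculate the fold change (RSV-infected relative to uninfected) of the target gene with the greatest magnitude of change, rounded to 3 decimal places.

12.042

Hoxa2: ΔΔCt = (26.65−20.23) − (25.01−21.13) = 6.42 − 3.88 = 2.54; fold change = 2^-2.54 = 0.172
Ccn7: ΔΔCt = (16.67−20.23) − (21.16−21.13) = -3.56 − 0.03 = -3.59; fold change = 2^3.59 = 12.042
Hoxa1: ΔΔCt = (27.08−20.23) − (30.34−21.13) = 6.85 − 9.21 = -2.36; fold change = 2^2.36 = 5.134
Cdk7: ΔΔCt = (27.38−20.23) − (30.98−21.13) = 7.15 − 9.85 = -2.70; fold change = 2^2.70 = 6.498
Ccn7 has the largest |ΔΔCt| = 3.59.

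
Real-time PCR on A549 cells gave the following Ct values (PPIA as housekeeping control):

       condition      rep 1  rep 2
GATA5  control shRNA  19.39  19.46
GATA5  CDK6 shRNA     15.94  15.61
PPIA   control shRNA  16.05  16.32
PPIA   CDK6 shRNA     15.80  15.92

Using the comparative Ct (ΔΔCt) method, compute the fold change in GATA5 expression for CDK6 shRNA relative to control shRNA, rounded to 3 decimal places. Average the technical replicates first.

Mean Ct: GATA5 control shRNA 19.425; GATA5 CDK6 shRNA 15.775; PPIA control shRNA 16.185; PPIA CDK6 shRNA 15.860
ΔCt(control shRNA) = 19.425 − 16.185 = 3.240
ΔCt(CDK6 shRNA) = 15.775 − 15.860 = -0.085
ΔΔCt = -0.085 − 3.240 = -3.325
Fold change = 2^(−(-3.325)) = 2^3.325 = 10.0213

10.021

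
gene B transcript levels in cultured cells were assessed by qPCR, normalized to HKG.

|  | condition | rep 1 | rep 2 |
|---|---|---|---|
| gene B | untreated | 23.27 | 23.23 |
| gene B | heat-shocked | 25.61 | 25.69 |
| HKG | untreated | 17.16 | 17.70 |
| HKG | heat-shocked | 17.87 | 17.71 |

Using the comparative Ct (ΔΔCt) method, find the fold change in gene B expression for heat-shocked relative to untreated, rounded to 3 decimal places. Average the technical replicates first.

0.243

Mean Ct: gene B untreated 23.250; gene B heat-shocked 25.650; HKG untreated 17.430; HKG heat-shocked 17.790
ΔCt(untreated) = 23.250 − 17.430 = 5.820
ΔCt(heat-shocked) = 25.650 − 17.790 = 7.860
ΔΔCt = 7.860 − 5.820 = 2.040
Fold change = 2^(−2.040) = 0.2432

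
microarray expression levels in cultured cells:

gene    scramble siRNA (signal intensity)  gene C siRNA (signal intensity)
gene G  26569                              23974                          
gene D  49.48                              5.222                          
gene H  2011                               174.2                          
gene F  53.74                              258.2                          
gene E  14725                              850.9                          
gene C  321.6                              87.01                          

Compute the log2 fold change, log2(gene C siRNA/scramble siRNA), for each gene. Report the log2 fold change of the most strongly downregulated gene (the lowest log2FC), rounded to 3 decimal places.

-4.113

log2(23974/26569) = -0.148  (gene G)
log2(5.222/49.48) = -3.244  (gene D)
log2(174.2/2011) = -3.529  (gene H)
log2(258.2/53.74) = 2.264  (gene F)
log2(850.9/14725) = -4.113  (gene E)
log2(87.01/321.6) = -1.886  (gene C)
gene E is most strongly downregulated.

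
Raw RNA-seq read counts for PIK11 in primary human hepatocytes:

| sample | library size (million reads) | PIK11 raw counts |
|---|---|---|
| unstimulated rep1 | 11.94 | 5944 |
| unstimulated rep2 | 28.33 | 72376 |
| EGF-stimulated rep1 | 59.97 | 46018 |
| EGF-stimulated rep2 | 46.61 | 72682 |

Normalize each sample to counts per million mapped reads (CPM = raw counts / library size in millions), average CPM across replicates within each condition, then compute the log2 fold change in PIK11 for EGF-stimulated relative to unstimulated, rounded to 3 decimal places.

CPM(unstimulated rep1) = 5944 / 11.94 = 497.8224
CPM(unstimulated rep2) = 72376 / 28.33 = 2554.7476
CPM(EGF-stimulated rep1) = 46018 / 59.97 = 767.3503
CPM(EGF-stimulated rep2) = 72682 / 46.61 = 1559.3649
mean CPM(unstimulated) = 1526.2850; mean CPM(EGF-stimulated) = 1163.3576
Fold change = 1163.3576 / 1526.2850 = 0.76222
log2(0.76222) = -0.3917

-0.392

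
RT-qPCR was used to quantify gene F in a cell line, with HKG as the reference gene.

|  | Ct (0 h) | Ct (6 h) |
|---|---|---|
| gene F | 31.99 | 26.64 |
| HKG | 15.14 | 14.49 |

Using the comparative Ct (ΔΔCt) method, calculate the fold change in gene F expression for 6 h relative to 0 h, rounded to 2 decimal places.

ΔCt(0 h) = 31.990 − 15.140 = 16.850
ΔCt(6 h) = 26.640 − 14.490 = 12.150
ΔΔCt = 12.150 − 16.850 = -4.700
Fold change = 2^(−(-4.700)) = 2^4.700 = 25.992

25.99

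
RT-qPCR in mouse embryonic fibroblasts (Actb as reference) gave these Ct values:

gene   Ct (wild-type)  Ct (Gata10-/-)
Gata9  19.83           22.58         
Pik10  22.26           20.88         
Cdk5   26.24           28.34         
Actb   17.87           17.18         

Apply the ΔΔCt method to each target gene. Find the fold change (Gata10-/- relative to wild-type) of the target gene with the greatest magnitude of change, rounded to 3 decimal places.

Gata9: ΔΔCt = (22.58−17.18) − (19.83−17.87) = 5.40 − 1.96 = 3.44; fold change = 2^-3.44 = 0.092
Pik10: ΔΔCt = (20.88−17.18) − (22.26−17.87) = 3.70 − 4.39 = -0.69; fold change = 2^0.69 = 1.613
Cdk5: ΔΔCt = (28.34−17.18) − (26.24−17.87) = 11.16 − 8.37 = 2.79; fold change = 2^-2.79 = 0.145
Gata9 has the largest |ΔΔCt| = 3.44.

0.092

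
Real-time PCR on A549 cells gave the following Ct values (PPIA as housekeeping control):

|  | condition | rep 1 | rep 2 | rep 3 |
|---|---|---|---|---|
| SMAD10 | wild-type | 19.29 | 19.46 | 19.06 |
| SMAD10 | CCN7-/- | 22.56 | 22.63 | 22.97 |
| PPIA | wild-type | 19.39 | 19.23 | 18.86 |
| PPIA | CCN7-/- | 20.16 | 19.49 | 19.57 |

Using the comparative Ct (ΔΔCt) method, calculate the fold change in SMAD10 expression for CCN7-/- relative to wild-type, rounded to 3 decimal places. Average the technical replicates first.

Mean Ct: SMAD10 wild-type 19.270; SMAD10 CCN7-/- 22.720; PPIA wild-type 19.160; PPIA CCN7-/- 19.740
ΔCt(wild-type) = 19.270 − 19.160 = 0.110
ΔCt(CCN7-/-) = 22.720 − 19.740 = 2.980
ΔΔCt = 2.980 − 0.110 = 2.870
Fold change = 2^(−2.870) = 0.1368

0.137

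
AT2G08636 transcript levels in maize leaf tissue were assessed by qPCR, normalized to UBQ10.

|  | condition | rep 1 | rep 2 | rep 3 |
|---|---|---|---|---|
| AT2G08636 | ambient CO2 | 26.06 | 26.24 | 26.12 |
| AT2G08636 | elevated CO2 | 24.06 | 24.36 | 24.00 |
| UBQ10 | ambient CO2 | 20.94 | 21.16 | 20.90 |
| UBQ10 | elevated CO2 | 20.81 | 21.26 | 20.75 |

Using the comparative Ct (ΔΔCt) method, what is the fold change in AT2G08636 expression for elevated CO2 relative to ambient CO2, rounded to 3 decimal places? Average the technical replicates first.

3.837

Mean Ct: AT2G08636 ambient CO2 26.140; AT2G08636 elevated CO2 24.140; UBQ10 ambient CO2 21.000; UBQ10 elevated CO2 20.940
ΔCt(ambient CO2) = 26.140 − 21.000 = 5.140
ΔCt(elevated CO2) = 24.140 − 20.940 = 3.200
ΔΔCt = 3.200 − 5.140 = -1.940
Fold change = 2^(−(-1.940)) = 2^1.940 = 3.8371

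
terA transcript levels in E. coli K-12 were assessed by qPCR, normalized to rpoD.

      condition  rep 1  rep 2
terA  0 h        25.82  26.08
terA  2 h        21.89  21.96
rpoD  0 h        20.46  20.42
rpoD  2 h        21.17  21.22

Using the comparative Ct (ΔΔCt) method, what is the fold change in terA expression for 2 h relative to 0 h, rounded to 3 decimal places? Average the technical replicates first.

Mean Ct: terA 0 h 25.950; terA 2 h 21.925; rpoD 0 h 20.440; rpoD 2 h 21.195
ΔCt(0 h) = 25.950 − 20.440 = 5.510
ΔCt(2 h) = 21.925 − 21.195 = 0.730
ΔΔCt = 0.730 − 5.510 = -4.780
Fold change = 2^(−(-4.780)) = 2^4.780 = 27.4741

27.474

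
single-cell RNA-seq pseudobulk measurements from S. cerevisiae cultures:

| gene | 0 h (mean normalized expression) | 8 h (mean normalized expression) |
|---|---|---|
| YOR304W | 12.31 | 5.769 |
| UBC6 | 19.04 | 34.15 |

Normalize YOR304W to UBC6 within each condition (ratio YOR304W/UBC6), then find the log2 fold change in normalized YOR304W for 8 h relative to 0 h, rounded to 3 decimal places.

-1.936

YOR304W/UBC6 (0 h) = 12.31 / 19.04 = 0.64653
YOR304W/UBC6 (8 h) = 5.769 / 34.15 = 0.16893
Fold change = 0.16893 / 0.64653 = 0.2613
log2(0.2613) = -1.9363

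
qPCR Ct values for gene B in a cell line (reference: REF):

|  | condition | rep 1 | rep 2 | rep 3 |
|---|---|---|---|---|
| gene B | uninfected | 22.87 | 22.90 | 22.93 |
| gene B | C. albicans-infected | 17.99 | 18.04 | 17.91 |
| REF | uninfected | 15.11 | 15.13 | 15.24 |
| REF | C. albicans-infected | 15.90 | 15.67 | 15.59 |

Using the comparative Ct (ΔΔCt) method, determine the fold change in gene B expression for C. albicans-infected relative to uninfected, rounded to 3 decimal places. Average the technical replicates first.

Mean Ct: gene B uninfected 22.900; gene B C. albicans-infected 17.980; REF uninfected 15.160; REF C. albicans-infected 15.720
ΔCt(uninfected) = 22.900 − 15.160 = 7.740
ΔCt(C. albicans-infected) = 17.980 − 15.720 = 2.260
ΔΔCt = 2.260 − 7.740 = -5.480
Fold change = 2^(−(-5.480)) = 2^5.480 = 44.6318

44.632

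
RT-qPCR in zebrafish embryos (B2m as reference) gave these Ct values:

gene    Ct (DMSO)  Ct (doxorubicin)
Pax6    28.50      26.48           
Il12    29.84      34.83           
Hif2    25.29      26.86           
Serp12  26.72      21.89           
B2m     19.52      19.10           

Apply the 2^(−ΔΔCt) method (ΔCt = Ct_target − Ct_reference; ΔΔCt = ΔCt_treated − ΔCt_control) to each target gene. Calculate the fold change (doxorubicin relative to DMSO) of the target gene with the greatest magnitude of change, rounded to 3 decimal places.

0.024

Pax6: ΔΔCt = (26.48−19.10) − (28.50−19.52) = 7.38 − 8.98 = -1.60; fold change = 2^1.60 = 3.031
Il12: ΔΔCt = (34.83−19.10) − (29.84−19.52) = 15.73 − 10.32 = 5.41; fold change = 2^-5.41 = 0.024
Hif2: ΔΔCt = (26.86−19.10) − (25.29−19.52) = 7.76 − 5.77 = 1.99; fold change = 2^-1.99 = 0.252
Serp12: ΔΔCt = (21.89−19.10) − (26.72−19.52) = 2.79 − 7.20 = -4.41; fold change = 2^4.41 = 21.259
Il12 has the largest |ΔΔCt| = 5.41.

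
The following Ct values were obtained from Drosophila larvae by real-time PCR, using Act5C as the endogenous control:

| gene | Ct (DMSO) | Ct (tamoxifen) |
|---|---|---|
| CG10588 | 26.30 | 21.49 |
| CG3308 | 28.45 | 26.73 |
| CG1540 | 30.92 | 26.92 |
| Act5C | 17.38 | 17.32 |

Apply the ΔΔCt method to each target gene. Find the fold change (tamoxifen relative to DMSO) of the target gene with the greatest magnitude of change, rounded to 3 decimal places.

CG10588: ΔΔCt = (21.49−17.32) − (26.30−17.38) = 4.17 − 8.92 = -4.75; fold change = 2^4.75 = 26.909
CG3308: ΔΔCt = (26.73−17.32) − (28.45−17.38) = 9.41 − 11.07 = -1.66; fold change = 2^1.66 = 3.160
CG1540: ΔΔCt = (26.92−17.32) − (30.92−17.38) = 9.60 − 13.54 = -3.94; fold change = 2^3.94 = 15.348
CG10588 has the largest |ΔΔCt| = 4.75.

26.909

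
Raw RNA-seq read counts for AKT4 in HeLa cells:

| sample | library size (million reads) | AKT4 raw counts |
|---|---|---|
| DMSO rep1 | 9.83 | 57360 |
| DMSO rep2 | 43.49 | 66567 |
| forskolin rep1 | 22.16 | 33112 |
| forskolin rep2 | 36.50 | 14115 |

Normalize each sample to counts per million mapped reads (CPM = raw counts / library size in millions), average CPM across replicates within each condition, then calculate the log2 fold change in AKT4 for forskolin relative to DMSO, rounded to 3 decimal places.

CPM(DMSO rep1) = 57360 / 9.83 = 5835.1984
CPM(DMSO rep2) = 66567 / 43.49 = 1530.6277
CPM(forskolin rep1) = 33112 / 22.16 = 1494.2238
CPM(forskolin rep2) = 14115 / 36.50 = 386.7123
mean CPM(DMSO) = 3682.9131; mean CPM(forskolin) = 940.4681
Fold change = 940.4681 / 3682.9131 = 0.25536
log2(0.25536) = -1.9694

-1.969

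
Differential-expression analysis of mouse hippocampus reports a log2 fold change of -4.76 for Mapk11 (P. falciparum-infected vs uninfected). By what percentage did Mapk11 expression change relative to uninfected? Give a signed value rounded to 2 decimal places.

-96.31%

Fold change = 2^(-4.76) = 0.0369
Percent change = (FC − 1) × 100% = (0.0369 − 1) × 100 = -96.31%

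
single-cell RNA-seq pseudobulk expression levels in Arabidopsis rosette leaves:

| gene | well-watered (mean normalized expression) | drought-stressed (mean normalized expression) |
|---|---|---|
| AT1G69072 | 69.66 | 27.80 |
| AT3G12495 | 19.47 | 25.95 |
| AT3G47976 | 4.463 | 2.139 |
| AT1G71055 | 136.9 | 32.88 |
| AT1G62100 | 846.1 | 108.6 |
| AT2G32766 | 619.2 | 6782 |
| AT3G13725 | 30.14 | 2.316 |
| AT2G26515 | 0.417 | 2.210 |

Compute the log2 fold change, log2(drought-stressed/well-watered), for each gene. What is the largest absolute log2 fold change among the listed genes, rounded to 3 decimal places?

log2(27.80/69.66) = -1.325  (AT1G69072)
log2(25.95/19.47) = 0.414  (AT3G12495)
log2(2.139/4.463) = -1.061  (AT3G47976)
log2(32.88/136.9) = -2.058  (AT1G71055)
log2(108.6/846.1) = -2.962  (AT1G62100)
log2(6782/619.2) = 3.453  (AT2G32766)
log2(2.316/30.14) = -3.702  (AT3G13725)
log2(2.210/0.417) = 2.406  (AT2G26515)
The largest magnitude belongs to AT3G13725.

3.702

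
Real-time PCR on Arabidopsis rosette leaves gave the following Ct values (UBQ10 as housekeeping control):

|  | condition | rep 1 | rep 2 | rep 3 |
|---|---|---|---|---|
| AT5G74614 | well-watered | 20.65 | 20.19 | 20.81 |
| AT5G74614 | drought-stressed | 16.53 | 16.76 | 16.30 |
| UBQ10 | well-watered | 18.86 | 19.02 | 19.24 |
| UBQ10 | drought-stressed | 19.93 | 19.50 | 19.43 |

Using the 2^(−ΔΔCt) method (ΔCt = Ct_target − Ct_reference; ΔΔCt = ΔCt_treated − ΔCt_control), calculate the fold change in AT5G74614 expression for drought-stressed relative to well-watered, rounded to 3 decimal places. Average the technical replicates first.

Mean Ct: AT5G74614 well-watered 20.550; AT5G74614 drought-stressed 16.530; UBQ10 well-watered 19.040; UBQ10 drought-stressed 19.620
ΔCt(well-watered) = 20.550 − 19.040 = 1.510
ΔCt(drought-stressed) = 16.530 − 19.620 = -3.090
ΔΔCt = -3.090 − 1.510 = -4.600
Fold change = 2^(−(-4.600)) = 2^4.600 = 24.2515

24.251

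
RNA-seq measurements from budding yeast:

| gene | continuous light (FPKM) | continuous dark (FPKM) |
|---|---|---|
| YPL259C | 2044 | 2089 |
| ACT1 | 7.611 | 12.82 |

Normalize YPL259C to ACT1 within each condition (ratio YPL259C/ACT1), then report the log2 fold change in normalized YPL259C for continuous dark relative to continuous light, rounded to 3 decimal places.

YPL259C/ACT1 (continuous light) = 2044 / 7.611 = 268.56
YPL259C/ACT1 (continuous dark) = 2089 / 12.82 = 162.95
Fold change = 162.95 / 268.56 = 0.6068
log2(0.6068) = -0.7208

-0.721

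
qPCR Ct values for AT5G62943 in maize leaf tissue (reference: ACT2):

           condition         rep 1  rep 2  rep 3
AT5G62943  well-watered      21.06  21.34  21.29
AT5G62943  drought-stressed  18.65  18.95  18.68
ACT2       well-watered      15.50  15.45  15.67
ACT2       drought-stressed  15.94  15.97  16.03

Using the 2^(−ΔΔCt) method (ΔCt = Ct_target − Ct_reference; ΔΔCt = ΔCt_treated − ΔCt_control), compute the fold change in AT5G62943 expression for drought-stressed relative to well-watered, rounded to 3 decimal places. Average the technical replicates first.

Mean Ct: AT5G62943 well-watered 21.230; AT5G62943 drought-stressed 18.760; ACT2 well-watered 15.540; ACT2 drought-stressed 15.980
ΔCt(well-watered) = 21.230 − 15.540 = 5.690
ΔCt(drought-stressed) = 18.760 − 15.980 = 2.780
ΔΔCt = 2.780 − 5.690 = -2.910
Fold change = 2^(−(-2.910)) = 2^2.910 = 7.5162

7.516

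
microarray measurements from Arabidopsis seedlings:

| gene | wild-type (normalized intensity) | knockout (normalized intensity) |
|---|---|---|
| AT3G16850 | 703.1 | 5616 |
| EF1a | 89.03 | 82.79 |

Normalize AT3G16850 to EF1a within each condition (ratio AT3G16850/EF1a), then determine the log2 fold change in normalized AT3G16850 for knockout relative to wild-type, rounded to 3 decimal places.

3.103

AT3G16850/EF1a (wild-type) = 703.1 / 89.03 = 7.8973
AT3G16850/EF1a (knockout) = 5616 / 82.79 = 67.834
Fold change = 67.834 / 7.8973 = 8.5895
log2(8.5895) = 3.1026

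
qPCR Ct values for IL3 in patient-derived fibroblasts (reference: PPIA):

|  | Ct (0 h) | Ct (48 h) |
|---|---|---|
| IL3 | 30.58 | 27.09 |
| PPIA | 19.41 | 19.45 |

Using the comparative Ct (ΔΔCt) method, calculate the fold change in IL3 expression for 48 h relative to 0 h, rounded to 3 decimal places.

11.551

ΔCt(0 h) = 30.580 − 19.410 = 11.170
ΔCt(48 h) = 27.090 − 19.450 = 7.640
ΔΔCt = 7.640 − 11.170 = -3.530
Fold change = 2^(−(-3.530)) = 2^3.530 = 11.5514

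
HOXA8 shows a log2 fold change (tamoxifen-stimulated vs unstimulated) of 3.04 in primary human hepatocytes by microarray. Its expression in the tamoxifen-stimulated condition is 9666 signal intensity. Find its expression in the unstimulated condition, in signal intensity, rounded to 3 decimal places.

Fold change = 2^(3.04) = 8.2249
unstimulated expression = 9666 / 8.2249 = 1175.210

1175.210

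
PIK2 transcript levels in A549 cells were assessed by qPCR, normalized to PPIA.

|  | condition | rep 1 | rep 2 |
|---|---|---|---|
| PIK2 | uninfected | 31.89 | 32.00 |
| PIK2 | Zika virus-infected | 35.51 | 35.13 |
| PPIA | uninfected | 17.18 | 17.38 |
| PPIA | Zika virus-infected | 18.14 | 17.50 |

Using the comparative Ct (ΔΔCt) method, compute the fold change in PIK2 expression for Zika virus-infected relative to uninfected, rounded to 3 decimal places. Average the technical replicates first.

Mean Ct: PIK2 uninfected 31.945; PIK2 Zika virus-infected 35.320; PPIA uninfected 17.280; PPIA Zika virus-infected 17.820
ΔCt(uninfected) = 31.945 − 17.280 = 14.665
ΔCt(Zika virus-infected) = 35.320 − 17.820 = 17.500
ΔΔCt = 17.500 − 14.665 = 2.835
Fold change = 2^(−2.835) = 0.1401

0.140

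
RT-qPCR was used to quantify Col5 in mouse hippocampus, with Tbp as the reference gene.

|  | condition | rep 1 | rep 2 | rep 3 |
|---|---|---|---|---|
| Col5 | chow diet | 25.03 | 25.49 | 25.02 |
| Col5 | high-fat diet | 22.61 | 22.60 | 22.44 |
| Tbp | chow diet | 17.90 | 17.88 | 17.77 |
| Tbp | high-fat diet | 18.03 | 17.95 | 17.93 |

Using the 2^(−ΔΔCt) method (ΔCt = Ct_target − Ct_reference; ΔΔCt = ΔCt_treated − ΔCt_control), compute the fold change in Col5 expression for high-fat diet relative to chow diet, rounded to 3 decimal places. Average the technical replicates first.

Mean Ct: Col5 chow diet 25.180; Col5 high-fat diet 22.550; Tbp chow diet 17.850; Tbp high-fat diet 17.970
ΔCt(chow diet) = 25.180 − 17.850 = 7.330
ΔCt(high-fat diet) = 22.550 − 17.970 = 4.580
ΔΔCt = 4.580 − 7.330 = -2.750
Fold change = 2^(−(-2.750)) = 2^2.750 = 6.7272

6.727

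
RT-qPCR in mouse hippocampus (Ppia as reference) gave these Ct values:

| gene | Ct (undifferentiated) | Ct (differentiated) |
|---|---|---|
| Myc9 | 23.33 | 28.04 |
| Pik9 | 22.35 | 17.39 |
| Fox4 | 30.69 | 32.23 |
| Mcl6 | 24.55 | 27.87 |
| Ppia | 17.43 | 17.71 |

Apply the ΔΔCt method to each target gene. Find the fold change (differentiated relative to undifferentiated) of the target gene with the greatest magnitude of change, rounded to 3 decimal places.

37.792

Myc9: ΔΔCt = (28.04−17.71) − (23.33−17.43) = 10.33 − 5.90 = 4.43; fold change = 2^-4.43 = 0.046
Pik9: ΔΔCt = (17.39−17.71) − (22.35−17.43) = -0.32 − 4.92 = -5.24; fold change = 2^5.24 = 37.792
Fox4: ΔΔCt = (32.23−17.71) − (30.69−17.43) = 14.52 − 13.26 = 1.26; fold change = 2^-1.26 = 0.418
Mcl6: ΔΔCt = (27.87−17.71) − (24.55−17.43) = 10.16 − 7.12 = 3.04; fold change = 2^-3.04 = 0.122
Pik9 has the largest |ΔΔCt| = 5.24.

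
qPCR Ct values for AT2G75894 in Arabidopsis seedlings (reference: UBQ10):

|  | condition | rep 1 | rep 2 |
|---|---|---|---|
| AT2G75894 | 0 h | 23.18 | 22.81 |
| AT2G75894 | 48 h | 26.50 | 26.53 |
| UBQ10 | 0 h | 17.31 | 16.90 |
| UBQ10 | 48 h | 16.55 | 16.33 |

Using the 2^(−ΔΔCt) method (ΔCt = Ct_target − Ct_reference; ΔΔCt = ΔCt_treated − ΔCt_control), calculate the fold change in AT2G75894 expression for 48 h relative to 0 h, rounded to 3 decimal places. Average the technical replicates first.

0.055

Mean Ct: AT2G75894 0 h 22.995; AT2G75894 48 h 26.515; UBQ10 0 h 17.105; UBQ10 48 h 16.440
ΔCt(0 h) = 22.995 − 17.105 = 5.890
ΔCt(48 h) = 26.515 − 16.440 = 10.075
ΔΔCt = 10.075 − 5.890 = 4.185
Fold change = 2^(−4.185) = 0.0550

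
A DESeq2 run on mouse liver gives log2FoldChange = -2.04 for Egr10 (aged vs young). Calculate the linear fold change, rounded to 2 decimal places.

0.24

Fold change = 2^(-2.04) = 0.243
That is, Egr10 drops to 24.3% of the young level.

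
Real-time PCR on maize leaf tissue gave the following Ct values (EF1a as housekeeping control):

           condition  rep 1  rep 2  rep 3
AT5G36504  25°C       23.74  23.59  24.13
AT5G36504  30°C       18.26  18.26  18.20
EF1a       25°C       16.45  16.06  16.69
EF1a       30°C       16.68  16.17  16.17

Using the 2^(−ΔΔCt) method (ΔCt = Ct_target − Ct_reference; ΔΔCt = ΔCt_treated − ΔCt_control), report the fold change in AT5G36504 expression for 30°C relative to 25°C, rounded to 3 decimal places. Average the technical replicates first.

45.887

Mean Ct: AT5G36504 25°C 23.820; AT5G36504 30°C 18.240; EF1a 25°C 16.400; EF1a 30°C 16.340
ΔCt(25°C) = 23.820 − 16.400 = 7.420
ΔCt(30°C) = 18.240 − 16.340 = 1.900
ΔΔCt = 1.900 − 7.420 = -5.520
Fold change = 2^(−(-5.520)) = 2^5.520 = 45.8866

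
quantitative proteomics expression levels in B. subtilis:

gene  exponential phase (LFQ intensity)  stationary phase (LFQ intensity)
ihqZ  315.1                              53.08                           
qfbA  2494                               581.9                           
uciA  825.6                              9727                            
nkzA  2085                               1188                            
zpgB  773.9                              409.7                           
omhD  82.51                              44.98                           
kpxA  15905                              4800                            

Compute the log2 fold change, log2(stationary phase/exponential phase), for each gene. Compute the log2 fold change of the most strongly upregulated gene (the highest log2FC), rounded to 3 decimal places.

log2(53.08/315.1) = -2.570  (ihqZ)
log2(581.9/2494) = -2.100  (qfbA)
log2(9727/825.6) = 3.558  (uciA)
log2(1188/2085) = -0.812  (nkzA)
log2(409.7/773.9) = -0.918  (zpgB)
log2(44.98/82.51) = -0.875  (omhD)
log2(4800/15905) = -1.728  (kpxA)
uciA is most strongly upregulated.

3.558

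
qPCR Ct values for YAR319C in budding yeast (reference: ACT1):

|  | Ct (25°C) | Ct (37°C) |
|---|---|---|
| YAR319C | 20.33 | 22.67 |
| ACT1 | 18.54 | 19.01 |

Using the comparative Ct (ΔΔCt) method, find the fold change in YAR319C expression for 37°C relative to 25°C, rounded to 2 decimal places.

0.27

ΔCt(25°C) = 20.330 − 18.540 = 1.790
ΔCt(37°C) = 22.670 − 19.010 = 3.660
ΔΔCt = 3.660 − 1.790 = 1.870
Fold change = 2^(−1.870) = 0.274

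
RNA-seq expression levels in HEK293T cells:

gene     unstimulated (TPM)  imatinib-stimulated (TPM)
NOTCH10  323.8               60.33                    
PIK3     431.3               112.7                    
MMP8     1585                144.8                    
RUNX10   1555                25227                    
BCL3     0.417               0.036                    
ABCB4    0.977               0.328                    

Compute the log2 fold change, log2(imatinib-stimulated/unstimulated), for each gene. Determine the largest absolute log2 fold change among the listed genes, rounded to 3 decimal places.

4.020

log2(60.33/323.8) = -2.424  (NOTCH10)
log2(112.7/431.3) = -1.936  (PIK3)
log2(144.8/1585) = -3.452  (MMP8)
log2(25227/1555) = 4.020  (RUNX10)
log2(0.036/0.417) = -3.534  (BCL3)
log2(0.328/0.977) = -1.575  (ABCB4)
The largest magnitude belongs to RUNX10.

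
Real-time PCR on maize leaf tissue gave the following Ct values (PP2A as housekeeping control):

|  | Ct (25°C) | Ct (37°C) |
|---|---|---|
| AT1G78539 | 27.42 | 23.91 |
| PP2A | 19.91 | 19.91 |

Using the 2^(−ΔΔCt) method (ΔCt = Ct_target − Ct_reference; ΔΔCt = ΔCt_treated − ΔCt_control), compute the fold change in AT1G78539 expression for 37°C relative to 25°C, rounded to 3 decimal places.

11.392

ΔCt(25°C) = 27.420 − 19.910 = 7.510
ΔCt(37°C) = 23.910 − 19.910 = 4.000
ΔΔCt = 4.000 − 7.510 = -3.510
Fold change = 2^(−(-3.510)) = 2^3.510 = 11.3924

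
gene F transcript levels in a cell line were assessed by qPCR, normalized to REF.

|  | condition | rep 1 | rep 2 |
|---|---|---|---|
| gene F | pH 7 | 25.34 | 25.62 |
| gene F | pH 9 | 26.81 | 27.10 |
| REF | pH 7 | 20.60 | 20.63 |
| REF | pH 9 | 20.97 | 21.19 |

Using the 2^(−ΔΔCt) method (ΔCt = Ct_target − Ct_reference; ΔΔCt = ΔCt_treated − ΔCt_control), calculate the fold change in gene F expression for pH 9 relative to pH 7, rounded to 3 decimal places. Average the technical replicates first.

Mean Ct: gene F pH 7 25.480; gene F pH 9 26.955; REF pH 7 20.615; REF pH 9 21.080
ΔCt(pH 7) = 25.480 − 20.615 = 4.865
ΔCt(pH 9) = 26.955 − 21.080 = 5.875
ΔΔCt = 5.875 − 4.865 = 1.010
Fold change = 2^(−1.010) = 0.4965

0.497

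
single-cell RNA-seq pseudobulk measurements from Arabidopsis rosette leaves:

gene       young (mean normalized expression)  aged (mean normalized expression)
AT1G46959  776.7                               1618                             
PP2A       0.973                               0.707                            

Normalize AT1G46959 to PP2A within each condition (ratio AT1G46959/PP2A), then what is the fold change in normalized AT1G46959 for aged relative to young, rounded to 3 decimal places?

AT1G46959/PP2A (young) = 776.7 / 0.973 = 798.25
AT1G46959/PP2A (aged) = 1618 / 0.707 = 2288.5
Fold change = 2288.5 / 798.25 = 2.8669

2.867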